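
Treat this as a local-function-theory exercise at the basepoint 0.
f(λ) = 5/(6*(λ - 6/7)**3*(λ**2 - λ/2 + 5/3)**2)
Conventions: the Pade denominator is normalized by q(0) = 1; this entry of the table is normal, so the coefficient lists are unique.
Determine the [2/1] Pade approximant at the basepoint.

Taylor coefficients needed (expand at 0): a_0 = -343/720, a_1 = -14063/7200, a_2 = -960743/216000, a_3 = -153293903/19440000.
Write the denominator as Q(λ) = 1 + q1*λ. Requiring Q*f - P = O(λ^4) with deg P <= 2 kills the coefficients of λ^3..λ^3 in Q*f:
  λ^3: a_3 + q1*a_2 = 0, i.e. -153293903/19440000 + (-960743/216000)*q1 = 0.
Solving this linear system: q1 = -446921/252090.
The numerator is Q*f truncated at degree 2: P0 = a_0 = -343/720; P1 = a_1 + q1*a_0 = -25152533/22688100; P2 = a_2 + q1*a_1 = -894036703/907524000.

The Pade approximant has numerator coefficients [-343/720, -25152533/22688100, -894036703/907524000]; denominator coefficients [1, -446921/252090].


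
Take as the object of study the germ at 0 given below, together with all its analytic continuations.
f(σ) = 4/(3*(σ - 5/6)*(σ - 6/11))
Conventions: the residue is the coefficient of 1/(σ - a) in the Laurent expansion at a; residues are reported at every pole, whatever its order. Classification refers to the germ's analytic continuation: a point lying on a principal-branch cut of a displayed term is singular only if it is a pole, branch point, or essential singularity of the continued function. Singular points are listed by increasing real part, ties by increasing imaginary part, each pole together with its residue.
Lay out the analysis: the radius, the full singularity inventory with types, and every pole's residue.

Denominator factor (σ - 6/11): pole of order 1 at 6/11, modulus 6/11.
Denominator factor (σ - 5/6): pole of order 1 at 5/6, modulus 5/6.
The radius of convergence is the smallest modulus among the singular points: 6/11.
At the order-1 pole 6/11 set g(σ) = (σ - (6/11))*f(σ) = 4/(3*(σ - 5/6)).
Simple pole: residue = g(a) at a = 6/11, which is -88/19.
At the order-1 pole 5/6 set g(σ) = (σ - (5/6))*f(σ) = 4/(3*(σ - 6/11)).
Simple pole: residue = g(a) at a = 5/6, which is 88/19.
List the singular points by increasing real part (a conjugate pair: the negative imaginary part first).

Radius of convergence at 0: 6/11.
At 6/11: a pole of order 1; residue -88/19.
At 5/6: a pole of order 1; residue 88/19.


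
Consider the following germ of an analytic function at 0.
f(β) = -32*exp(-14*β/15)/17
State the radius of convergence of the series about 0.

The factor exp(-14*β/15) is entire and contributes no finite singular point.
The polynomial part has no poles.
No finite singular points: the Taylor series at 0 converges everywhere.

The radius of convergence is infinite.


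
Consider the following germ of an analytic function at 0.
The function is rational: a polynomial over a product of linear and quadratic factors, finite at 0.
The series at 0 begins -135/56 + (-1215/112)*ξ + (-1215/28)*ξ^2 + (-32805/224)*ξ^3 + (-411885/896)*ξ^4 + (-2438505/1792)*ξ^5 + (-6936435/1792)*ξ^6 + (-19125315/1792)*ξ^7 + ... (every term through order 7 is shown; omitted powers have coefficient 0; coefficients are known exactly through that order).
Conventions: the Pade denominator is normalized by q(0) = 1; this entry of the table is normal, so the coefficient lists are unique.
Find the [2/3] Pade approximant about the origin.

The Pade approximant has numerator coefficients [-135/56, -405/1624, -2025/812]; denominator coefficients [1, -255/58, 327/116, 1323/232].

Taylor coefficients needed (read off): a_0 = -135/56, a_1 = -1215/112, a_2 = -1215/28, a_3 = -32805/224, a_4 = -411885/896, a_5 = -2438505/1792.
Write the denominator as Q(ξ) = 1 + q1*ξ + q2*ξ^2 + q3*ξ^3. Requiring Q*f - P = O(ξ^6) with deg P <= 2 kills the coefficients of ξ^3..ξ^5 in Q*f:
  ξ^3: a_3 + q1*a_2 + q2*a_1 + q3*a_0 = 0, i.e. -32805/224 + (-1215/28)*q1 + (-1215/112)*q2 + (-135/56)*q3 = 0.
  ξ^4: a_4 + q1*a_3 + q2*a_2 + q3*a_1 = 0, i.e. -411885/896 + (-32805/224)*q1 + (-1215/28)*q2 + (-1215/112)*q3 = 0.
  ξ^5: a_5 + q1*a_4 + q2*a_3 + q3*a_2 = 0, i.e. -2438505/1792 + (-411885/896)*q1 + (-32805/224)*q2 + (-1215/28)*q3 = 0.
Solving this linear system: q1 = -255/58, q2 = 327/116, q3 = 1323/232.
The numerator is Q*f truncated at degree 2: P0 = a_0 = -135/56; P1 = a_1 + q1*a_0 = -405/1624; P2 = a_2 + q1*a_1 + q2*a_0 = -2025/812.


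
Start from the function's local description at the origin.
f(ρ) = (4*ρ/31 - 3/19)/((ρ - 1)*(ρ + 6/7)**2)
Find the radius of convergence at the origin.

The radius of convergence is 6/7.

Denominator factor (ρ + 6/7)^2: pole of order 2 at -6/7, modulus 6/7.
Denominator factor (ρ - 1): pole of order 1 at 1, modulus 1.
The radius of convergence is the smallest modulus among the singular points: 6/7.


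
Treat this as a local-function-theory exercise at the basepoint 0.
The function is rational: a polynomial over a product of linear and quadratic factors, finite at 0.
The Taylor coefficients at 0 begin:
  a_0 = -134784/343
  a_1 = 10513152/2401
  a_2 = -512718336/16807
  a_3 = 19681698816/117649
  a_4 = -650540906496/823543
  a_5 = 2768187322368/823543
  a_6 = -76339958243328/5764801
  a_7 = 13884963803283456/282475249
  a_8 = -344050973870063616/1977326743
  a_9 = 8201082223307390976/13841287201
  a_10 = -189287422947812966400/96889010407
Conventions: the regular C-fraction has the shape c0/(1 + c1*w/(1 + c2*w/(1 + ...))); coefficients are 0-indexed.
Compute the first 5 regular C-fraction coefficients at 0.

The regular C-fraction coefficients are [-134784/343, 78/7, -380/91, 64178/25935, -73007714/64017555].

Taylor coefficients (read off): a_0 = -134784/343, a_1 = 10513152/2401, a_2 = -512718336/16807, a_3 = 19681698816/117649, a_4 = -650540906496/823543.
c0 = a_0 = -134784/343. Peel one level at a time: if S = 1 + c*w/S' with S'(0) = 1, then c is the w-coefficient of S and S' = c*w/(S - 1).
S_1 = c0/f = 1 + (78/7)*w + (2280/49)*w^2 + ...; c1 = 78/7.
S_2 = c1*w/(S_1 - 1) = 1 + (-380/91)*w + (256712/24843)*w^2 + ...; c2 = -380/91.
S_3 = c2*w/(S_2 - 1) = 1 + (64178/25935)*w + (11231956/3980025)*w^2 + ...; c3 = 64178/25935.
S_4 = c3*w/(S_3 - 1) = 1 + (-73007714/64017555)*w + ...; c4 = -73007714/64017555.


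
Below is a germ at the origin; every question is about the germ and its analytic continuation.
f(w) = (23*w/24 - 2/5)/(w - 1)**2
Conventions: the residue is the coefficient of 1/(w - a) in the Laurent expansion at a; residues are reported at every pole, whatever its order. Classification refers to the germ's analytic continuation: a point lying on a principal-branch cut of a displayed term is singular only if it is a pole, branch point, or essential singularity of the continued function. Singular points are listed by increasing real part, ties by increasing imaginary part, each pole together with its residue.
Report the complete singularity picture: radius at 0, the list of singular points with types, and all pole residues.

Denominator factor (w - 1)^2: pole of order 2 at 1, modulus 1.
The radius of convergence is the smallest modulus among the singular points: 1.
At the order-2 pole 1 set g(w) = (w - (1))^2*f(w) = 23*w/24 - 2/5.
Order-2 pole: residue = g'(a); g'(1) = 23/24, so the residue is 23/24.

Radius of convergence at 0: 1.
At 1: a pole of order 2; residue 23/24.


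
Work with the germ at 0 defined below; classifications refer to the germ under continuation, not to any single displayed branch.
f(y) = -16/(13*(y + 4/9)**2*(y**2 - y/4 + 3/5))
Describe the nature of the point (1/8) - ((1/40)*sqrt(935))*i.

The denominator factor y**2 - y/4 + 3/5 vanishes at (1/8) - ((1/40)*sqrt(935))*i and appears to the power 1; the numerator there equals -16/13, nonzero, and no other factor vanishes.
Hence a pole whose order is the multiplicity, 1.

The point is a pole of order 1.


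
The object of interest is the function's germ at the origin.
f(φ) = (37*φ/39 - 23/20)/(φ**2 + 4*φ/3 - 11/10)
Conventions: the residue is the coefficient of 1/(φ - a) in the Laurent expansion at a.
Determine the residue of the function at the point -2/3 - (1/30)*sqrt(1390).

The residue is 37/78 + (4171/216840)*sqrt(1390).

The factor φ**2 + 4*φ/3 - 11/10 splits as (φ - a)(φ - a') with a = -2/3 - (1/30)*sqrt(1390), a' = -2/3 + (1/30)*sqrt(1390). At the order-1 pole a set g(φ) = (φ - a)*f(φ) = [37*φ/39 - 23/20] / (φ - a').
Simple pole: residue = g(a) at a = -2/3 - (1/30)*sqrt(1390), which is 37/78 + (4171/216840)*sqrt(1390).


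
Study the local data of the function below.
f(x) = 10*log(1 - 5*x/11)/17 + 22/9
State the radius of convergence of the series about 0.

The radius of convergence is 11/5.

Branch term (10/17)*log(1 - x/(11/5)): its argument vanishes at x = 11/5, a logarithmic branch point, modulus 11/5.
The radius of convergence is the smallest modulus among the singular points: 11/5.


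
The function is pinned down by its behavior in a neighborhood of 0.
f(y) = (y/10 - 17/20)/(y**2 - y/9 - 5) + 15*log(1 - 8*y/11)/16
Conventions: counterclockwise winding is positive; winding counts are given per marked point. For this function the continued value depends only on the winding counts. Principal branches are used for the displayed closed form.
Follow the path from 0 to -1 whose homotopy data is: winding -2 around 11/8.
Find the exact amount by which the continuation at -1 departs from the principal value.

The rational part is single-valued and drops out of the difference; each branch term changes only by its own monodromy.
(15/16)*log(1 - y/(11/8)): each positive loop around 11/8 adds 2*pi*i to the log, so winding -2 contributes (15/16)*(-2)*2*pi*i = -(15/4)*pi*i.
Summing the contributions at y = -1 gives -(15/4)*pi*i.

Continued minus principal equals -(15/4)*pi*i.


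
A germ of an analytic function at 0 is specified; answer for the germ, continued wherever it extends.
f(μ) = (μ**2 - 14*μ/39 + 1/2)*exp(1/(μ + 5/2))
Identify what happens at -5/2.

The point is an essential singularity.

The exponent 1/(μ - (-5/2)) has a pole at -5/2, so exp(1/(μ - (-5/2))) takes every nonzero value near it: an essential singularity (not a pole of any order).


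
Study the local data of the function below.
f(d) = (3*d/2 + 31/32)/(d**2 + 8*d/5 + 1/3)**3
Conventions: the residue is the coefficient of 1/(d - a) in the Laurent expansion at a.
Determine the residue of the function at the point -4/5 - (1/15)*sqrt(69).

The factor d**2 + 8*d/5 + 1/3 splits as (d - a)(d - a') with a = -4/5 - (1/15)*sqrt(69), a' = -4/5 + (1/15)*sqrt(69). At the order-3 pole a set g(d) = (d - a)^3*f(d) = [3*d/2 + 31/32] / (d - a')^3.
Order-3 pole: residue = g''(a)/2; g''(-4/5 - (1/15)*sqrt(69)) = (624375/3114752)*sqrt(69), so the residue is (624375/6229504)*sqrt(69).

The residue is (624375/6229504)*sqrt(69).


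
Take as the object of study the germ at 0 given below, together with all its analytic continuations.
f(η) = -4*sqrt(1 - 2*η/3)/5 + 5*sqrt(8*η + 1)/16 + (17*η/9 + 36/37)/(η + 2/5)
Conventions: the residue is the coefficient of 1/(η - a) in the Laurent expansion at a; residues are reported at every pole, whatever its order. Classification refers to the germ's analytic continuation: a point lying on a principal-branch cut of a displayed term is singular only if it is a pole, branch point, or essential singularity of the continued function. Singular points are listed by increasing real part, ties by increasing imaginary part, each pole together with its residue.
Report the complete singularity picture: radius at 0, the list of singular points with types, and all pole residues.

Denominator factor (η + 2/5): pole of order 1 at -2/5, modulus 2/5.
Branch term (5/16)*sqrt(1 - η/(-1/8)): its argument vanishes at η = -1/8, a square-root branch point, modulus 1/8.
Branch term (-4/5)*sqrt(1 - η/(3/2)): its argument vanishes at η = 3/2, a square-root branch point, modulus 3/2.
The radius of convergence is the smallest modulus among the singular points: 1/8.
The branch terms are analytic at -2/5 and contribute nothing to the residue; only the rational part matters.
At the order-1 pole -2/5 set g(η) = (η - (-2/5))*(rational part) = 17*η/9 + 36/37.
Simple pole: residue = g(a) at a = -2/5, which is 362/1665.
List the singular points by increasing real part (a conjugate pair: the negative imaginary part first).

Radius of convergence at 0: 1/8.
At -2/5: a pole of order 1; residue 362/1665.
At -1/8: an algebraic (square-root) branch point.
At 3/2: an algebraic (square-root) branch point.


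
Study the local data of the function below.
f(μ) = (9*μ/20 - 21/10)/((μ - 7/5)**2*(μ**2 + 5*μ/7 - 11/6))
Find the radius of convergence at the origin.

The radius of convergence is -5/14 + (1/42)*sqrt(3459).

Denominator factor (μ - 7/5)^2: pole of order 2 at 7/5, modulus 7/5.
Denominator factor (μ**2 + 5*μ/7 - 11/6): discriminant 1153/147, real irrational roots -5/14 + (1/42)*sqrt(3459) and -5/14 - (1/42)*sqrt(3459); poles of order 1, moduli -5/14 + (1/42)*sqrt(3459) and 5/14 + (1/42)*sqrt(3459).
The radius of convergence is the smallest modulus among the singular points: -5/14 + (1/42)*sqrt(3459).


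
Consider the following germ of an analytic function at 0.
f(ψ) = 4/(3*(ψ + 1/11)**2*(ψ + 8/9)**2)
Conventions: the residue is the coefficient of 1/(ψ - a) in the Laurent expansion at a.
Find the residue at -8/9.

The residue is 2587464/493039.

At the order-2 pole -8/9 set g(ψ) = (ψ - (-8/9))^2*f(ψ) = 4/(3*(ψ + 1/11)**2).
Order-2 pole: residue = g'(a); g'(-8/9) = 2587464/493039, so the residue is 2587464/493039.


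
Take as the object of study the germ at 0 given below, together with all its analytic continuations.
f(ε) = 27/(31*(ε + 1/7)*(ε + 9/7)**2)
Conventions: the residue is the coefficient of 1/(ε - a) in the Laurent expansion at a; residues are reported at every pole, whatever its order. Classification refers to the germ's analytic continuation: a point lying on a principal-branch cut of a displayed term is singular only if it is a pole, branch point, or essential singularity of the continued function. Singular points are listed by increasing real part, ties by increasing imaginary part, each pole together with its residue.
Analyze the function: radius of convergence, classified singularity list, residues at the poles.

Denominator factor (ε + 1/7): pole of order 1 at -1/7, modulus 1/7.
Denominator factor (ε + 9/7)^2: pole of order 2 at -9/7, modulus 9/7.
The radius of convergence is the smallest modulus among the singular points: 1/7.
At the order-2 pole -9/7 set g(ε) = (ε - (-9/7))^2*f(ε) = 27/(31*(ε + 1/7)).
Order-2 pole: residue = g'(a); g'(-9/7) = -1323/1984, so the residue is -1323/1984.
At the order-1 pole -1/7 set g(ε) = (ε - (-1/7))*f(ε) = 27/(31*(ε + 9/7)**2).
Simple pole: residue = g(a) at a = -1/7, which is 1323/1984.
List the singular points by increasing real part (a conjugate pair: the negative imaginary part first).

Radius of convergence at 0: 1/7.
At -9/7: a pole of order 2; residue -1323/1984.
At -1/7: a pole of order 1; residue 1323/1984.


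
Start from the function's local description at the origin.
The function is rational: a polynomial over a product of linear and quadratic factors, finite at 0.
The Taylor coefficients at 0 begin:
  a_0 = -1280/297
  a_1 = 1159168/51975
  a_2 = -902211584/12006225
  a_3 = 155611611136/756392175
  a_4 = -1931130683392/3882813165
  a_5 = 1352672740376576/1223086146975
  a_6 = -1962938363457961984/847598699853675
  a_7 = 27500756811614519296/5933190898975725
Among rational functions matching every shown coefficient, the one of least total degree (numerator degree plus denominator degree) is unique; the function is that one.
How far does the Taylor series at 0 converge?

No rational of total degree below 6 reproduces all 8 coefficients; solving the [1/5] Pade equations on them gives f(ν) = (5/2 - 2*ν/25)/((ν + 3/4)**3*(ν**2 - 11*ν/7 - 11/8)), whose expansion matches every shown term.
Denominator factor (ν**2 - 11*ν/7 - 11/8): discriminant 781/98, real irrational roots 11/14 + (1/28)*sqrt(1562) and 11/14 - (1/28)*sqrt(1562); poles of order 1, moduli 11/14 + (1/28)*sqrt(1562) and -11/14 + (1/28)*sqrt(1562).
Denominator factor (ν + 3/4)^3: pole of order 3 at -3/4, modulus 3/4.
The radius of convergence is the smallest modulus among the singular points: -11/14 + (1/28)*sqrt(1562).

The radius of convergence is -11/14 + (1/28)*sqrt(1562).


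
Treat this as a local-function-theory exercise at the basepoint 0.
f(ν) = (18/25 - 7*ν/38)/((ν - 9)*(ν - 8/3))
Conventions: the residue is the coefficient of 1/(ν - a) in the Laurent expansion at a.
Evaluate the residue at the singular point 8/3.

The residue is -326/9025.

At the order-1 pole 8/3 set g(ν) = (ν - (8/3))*f(ν) = (18/25 - 7*ν/38)/(ν - 9).
Simple pole: residue = g(a) at a = 8/3, which is -326/9025.


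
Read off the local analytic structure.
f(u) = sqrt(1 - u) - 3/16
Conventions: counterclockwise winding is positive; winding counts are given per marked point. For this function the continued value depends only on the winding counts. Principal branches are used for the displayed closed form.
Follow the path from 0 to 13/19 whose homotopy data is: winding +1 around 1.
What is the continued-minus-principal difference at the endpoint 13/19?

The rational part is single-valued and drops out of the difference; each branch term changes only by its own monodromy.
(1)*sqrt(1 - u/(1)): winding +1 is odd, the square root flips sign, contributing -2*(1)*sqrt(1 - (13/19)/(1)) = -2*(1)*sqrt(6/19) = -(2/19)*sqrt(114).
Summing the contributions at u = 13/19 gives -(2/19)*sqrt(114).

Continued minus principal equals -(2/19)*sqrt(114).


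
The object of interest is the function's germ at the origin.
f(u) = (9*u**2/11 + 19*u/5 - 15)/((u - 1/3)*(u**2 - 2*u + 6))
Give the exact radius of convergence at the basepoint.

The radius of convergence is 1/3.

Denominator factor (u - 1/3): pole of order 1 at 1/3, modulus 1/3.
Denominator factor (u**2 - 2*u + 6): discriminant -20, complex-conjugate roots (1) + (sqrt(5))*i and (1) - (sqrt(5))*i; poles of order 1, moduli sqrt(6) and sqrt(6).
The radius of convergence is the smallest modulus among the singular points: 1/3.


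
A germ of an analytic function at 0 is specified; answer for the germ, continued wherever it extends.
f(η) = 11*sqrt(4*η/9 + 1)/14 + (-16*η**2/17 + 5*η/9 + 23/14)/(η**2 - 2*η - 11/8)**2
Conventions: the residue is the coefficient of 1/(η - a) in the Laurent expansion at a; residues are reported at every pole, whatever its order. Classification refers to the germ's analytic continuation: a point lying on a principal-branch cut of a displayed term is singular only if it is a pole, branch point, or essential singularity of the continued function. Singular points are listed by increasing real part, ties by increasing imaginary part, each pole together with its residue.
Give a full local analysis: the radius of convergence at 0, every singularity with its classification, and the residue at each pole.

Denominator factor (η**2 - 2*η - 11/8)^2: discriminant 19/2, real irrational roots 1 + (1/4)*sqrt(38) and 1 - (1/4)*sqrt(38); poles of order 2, moduli 1 + (1/4)*sqrt(38) and -1 + (1/4)*sqrt(38).
Branch term (11/14)*sqrt(1 - η/(-9/4)): its argument vanishes at η = -9/4, a square-root branch point, modulus 9/4.
The radius of convergence is the smallest modulus among the singular points: -1 + (1/4)*sqrt(38).
The branch term is analytic at 1 - (1/4)*sqrt(38) and contributes nothing to the residue; only the rational part matters.
The factor η**2 - 2*η - 11/8 splits as (η - a)(η - a') with a = 1 - (1/4)*sqrt(38), a' = 1 + (1/4)*sqrt(38). At the order-2 pole a set g(η) = (η - a)^2*(rational part) = [-16*η**2/17 + 5*η/9 + 23/14] / (η - a')^2.
Order-2 pole: residue = g'(a); g'(1 - (1/4)*sqrt(38)) = (14962/386631)*sqrt(38), so the residue is (14962/386631)*sqrt(38).
The branch term is analytic at 1 + (1/4)*sqrt(38) and contributes nothing to the residue; only the rational part matters.
The factor η**2 - 2*η - 11/8 splits as (η - a)(η - a') with a = 1 + (1/4)*sqrt(38), a' = 1 - (1/4)*sqrt(38). At the order-2 pole a set g(η) = (η - a)^2*(rational part) = [-16*η**2/17 + 5*η/9 + 23/14] / (η - a')^2.
Order-2 pole: residue = g'(a); g'(1 + (1/4)*sqrt(38)) = -(14962/386631)*sqrt(38), so the residue is -(14962/386631)*sqrt(38).
List the singular points by increasing real part (a conjugate pair: the negative imaginary part first).

Radius of convergence at 0: -1 + (1/4)*sqrt(38).
At -9/4: an algebraic (square-root) branch point.
At 1 - (1/4)*sqrt(38): a pole of order 2; residue (14962/386631)*sqrt(38).
At 1 + (1/4)*sqrt(38): a pole of order 2; residue -(14962/386631)*sqrt(38).


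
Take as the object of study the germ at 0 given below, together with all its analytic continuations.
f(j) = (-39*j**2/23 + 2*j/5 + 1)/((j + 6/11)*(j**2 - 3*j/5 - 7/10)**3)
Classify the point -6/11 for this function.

The point is a pole of order 1.

The denominator factor j + 6/11 vanishes at -6/11 and appears to the power 1; the numerator there equals 3859/13915, nonzero, and no other factor vanishes.
Hence a pole whose order is the multiplicity, 1.


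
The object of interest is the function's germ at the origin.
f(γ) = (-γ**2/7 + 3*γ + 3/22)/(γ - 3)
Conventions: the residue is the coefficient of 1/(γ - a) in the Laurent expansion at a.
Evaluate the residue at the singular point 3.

At the order-1 pole 3 set g(γ) = (γ - (3))*f(γ) = -γ**2/7 + 3*γ + 3/22.
Simple pole: residue = g(a) at a = 3, which is 1209/154.

The residue is 1209/154.


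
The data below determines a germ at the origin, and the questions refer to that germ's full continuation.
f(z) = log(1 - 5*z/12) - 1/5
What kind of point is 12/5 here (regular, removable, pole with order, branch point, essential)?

The term (1)*log(1 - z/(12/5)) has argument 1 - 12/5/(12/5) = 0 at 12/5: a logarithmic (infinitely-sheeted) branch point; the remaining terms are analytic or single-valued there.

The point is a logarithmic branch point.


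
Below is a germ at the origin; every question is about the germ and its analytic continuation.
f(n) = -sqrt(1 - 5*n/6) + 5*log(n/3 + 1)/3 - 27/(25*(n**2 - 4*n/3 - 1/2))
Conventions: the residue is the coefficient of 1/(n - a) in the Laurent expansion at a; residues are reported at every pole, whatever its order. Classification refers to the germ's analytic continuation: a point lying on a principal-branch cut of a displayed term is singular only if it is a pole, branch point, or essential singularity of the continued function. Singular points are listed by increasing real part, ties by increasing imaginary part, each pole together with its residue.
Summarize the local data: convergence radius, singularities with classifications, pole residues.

Denominator factor (n**2 - 4*n/3 - 1/2): discriminant 34/9, real irrational roots 2/3 + (1/6)*sqrt(34) and 2/3 - (1/6)*sqrt(34); poles of order 1, moduli 2/3 + (1/6)*sqrt(34) and -2/3 + (1/6)*sqrt(34).
Branch term (-1)*sqrt(1 - n/(6/5)): its argument vanishes at n = 6/5, a square-root branch point, modulus 6/5.
Branch term (5/3)*log(1 - n/(-3)): its argument vanishes at n = -3, a logarithmic branch point, modulus 3.
The radius of convergence is the smallest modulus among the singular points: -2/3 + (1/6)*sqrt(34).
The branch terms are analytic at 2/3 - (1/6)*sqrt(34) and contribute nothing to the residue; only the rational part matters.
The factor n**2 - 4*n/3 - 1/2 splits as (n - a)(n - a') with a = 2/3 - (1/6)*sqrt(34), a' = 2/3 + (1/6)*sqrt(34). At the order-1 pole a set g(n) = (n - a)*(rational part) = [-27/25] / (n - a').
Simple pole: residue = g(a) at a = 2/3 - (1/6)*sqrt(34), which is (81/850)*sqrt(34).
The branch terms are analytic at 2/3 + (1/6)*sqrt(34) and contribute nothing to the residue; only the rational part matters.
The factor n**2 - 4*n/3 - 1/2 splits as (n - a)(n - a') with a = 2/3 + (1/6)*sqrt(34), a' = 2/3 - (1/6)*sqrt(34). At the order-1 pole a set g(n) = (n - a)*(rational part) = [-27/25] / (n - a').
Simple pole: residue = g(a) at a = 2/3 + (1/6)*sqrt(34), which is -(81/850)*sqrt(34).
List the singular points by increasing real part (a conjugate pair: the negative imaginary part first).

Radius of convergence at 0: -2/3 + (1/6)*sqrt(34).
At -3: a logarithmic branch point.
At 2/3 - (1/6)*sqrt(34): a pole of order 1; residue (81/850)*sqrt(34).
At 6/5: an algebraic (square-root) branch point.
At 2/3 + (1/6)*sqrt(34): a pole of order 1; residue -(81/850)*sqrt(34).


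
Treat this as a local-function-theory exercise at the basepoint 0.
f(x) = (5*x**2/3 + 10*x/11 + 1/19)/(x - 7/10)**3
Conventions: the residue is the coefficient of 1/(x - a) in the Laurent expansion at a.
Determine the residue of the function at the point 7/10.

At the order-3 pole 7/10 set g(x) = (x - (7/10))^3*f(x) = 5*x**2/3 + 10*x/11 + 1/19.
Order-3 pole: residue = g''(a)/2; g''(7/10) = 10/3, so the residue is 5/3.

The residue is 5/3.


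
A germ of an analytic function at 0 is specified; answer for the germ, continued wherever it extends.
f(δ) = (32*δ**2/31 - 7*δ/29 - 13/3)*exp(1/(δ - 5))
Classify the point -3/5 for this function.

There is no denominator, hence no pole anywhere.
The essential point of exp(1/(δ - (5))) is 5, not -3/5.
So the germ continues analytically to -3/5.

The point is a regular point.


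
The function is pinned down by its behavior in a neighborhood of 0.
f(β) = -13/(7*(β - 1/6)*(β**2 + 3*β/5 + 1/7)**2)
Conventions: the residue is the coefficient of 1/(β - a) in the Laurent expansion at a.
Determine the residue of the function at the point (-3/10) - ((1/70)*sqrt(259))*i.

The factor β**2 + 3*β/5 + 1/7 splits as (β - a)(β - a') with a = (-3/10) - ((1/70)*sqrt(259))*i, a' = (-3/10) + ((1/70)*sqrt(259))*i. At the order-2 pole a set g(β) = (β - a)^2*f(β) = [-13/(7*(β - 1/6))] / (β - a')^2.
Order-2 pole: residue = g'(a); g'((-3/10) - ((1/70)*sqrt(259))*i) = (1474200/116281) + ((906196200/159188689)*sqrt(259))*i, so the residue is (1474200/116281) + ((906196200/159188689)*sqrt(259))*i.

The residue is (1474200/116281) + ((906196200/159188689)*sqrt(259))*i.


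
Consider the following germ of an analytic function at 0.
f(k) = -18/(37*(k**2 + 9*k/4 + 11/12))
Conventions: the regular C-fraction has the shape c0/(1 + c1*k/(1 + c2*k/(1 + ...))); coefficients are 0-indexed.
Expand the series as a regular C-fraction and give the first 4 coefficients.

Taylor coefficients (expand at 0): a_0 = -216/407, a_1 = 5832/4477, a_2 = -128952/49247, a_3 = 2711880/541717.
c0 = a_0 = -216/407. Peel one level at a time: if S = 1 + c*k/S' with S'(0) = 1, then c is the k-coefficient of S and S' = c*k/(S - 1).
S_1 = c0/f = 1 + (27/11)*k + (12/11)*k^2 + ...; c1 = 27/11.
S_2 = c1*k/(S_1 - 1) = 1 + (-4/9)*k + (16/81)*k^2 + ...; c2 = -4/9.
S_3 = c2*k/(S_2 - 1) = 1 + (4/9)*k + ...; c3 = 4/9.

The regular C-fraction coefficients are [-216/407, 27/11, -4/9, 4/9].


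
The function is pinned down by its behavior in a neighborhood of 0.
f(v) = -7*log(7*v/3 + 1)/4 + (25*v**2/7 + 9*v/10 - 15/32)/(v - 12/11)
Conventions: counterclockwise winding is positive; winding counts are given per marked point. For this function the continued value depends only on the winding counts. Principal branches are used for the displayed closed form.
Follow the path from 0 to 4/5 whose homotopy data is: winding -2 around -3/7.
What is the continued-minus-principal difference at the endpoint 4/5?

The rational part is single-valued and drops out of the difference; each branch term changes only by its own monodromy.
(-7/4)*log(1 - v/(-3/7)): each positive loop around -3/7 adds 2*pi*i to the log, so winding -2 contributes (-7/4)*(-2)*2*pi*i = (7)*pi*i.
Summing the contributions at v = 4/5 gives (7)*pi*i.

Continued minus principal equals (7)*pi*i.


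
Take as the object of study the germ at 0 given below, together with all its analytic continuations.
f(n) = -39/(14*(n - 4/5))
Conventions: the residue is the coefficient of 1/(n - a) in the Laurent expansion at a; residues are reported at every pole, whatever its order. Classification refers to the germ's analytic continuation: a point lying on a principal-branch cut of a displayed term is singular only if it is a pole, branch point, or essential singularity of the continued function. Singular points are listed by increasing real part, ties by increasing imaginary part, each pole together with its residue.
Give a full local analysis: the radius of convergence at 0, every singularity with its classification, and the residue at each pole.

Denominator factor (n - 4/5): pole of order 1 at 4/5, modulus 4/5.
The radius of convergence is the smallest modulus among the singular points: 4/5.
At the order-1 pole 4/5 set g(n) = (n - (4/5))*f(n) = -39/14.
Simple pole: residue = g(a) at a = 4/5, which is -39/14.

Radius of convergence at 0: 4/5.
At 4/5: a pole of order 1; residue -39/14.


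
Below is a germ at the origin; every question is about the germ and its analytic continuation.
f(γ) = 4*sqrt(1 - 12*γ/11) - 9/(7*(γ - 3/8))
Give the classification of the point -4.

Denominator factors: γ - 3/8 = -35/8 at γ = -4 — none vanishes.
Branch term sqrt(1 - γ/(11/12)): argument at -4 is 59/11, nonzero, so -4 is not its branch point (a point on a principal cut is still regular for the continued germ).
So the germ continues analytically to -4.

The point is a regular point.


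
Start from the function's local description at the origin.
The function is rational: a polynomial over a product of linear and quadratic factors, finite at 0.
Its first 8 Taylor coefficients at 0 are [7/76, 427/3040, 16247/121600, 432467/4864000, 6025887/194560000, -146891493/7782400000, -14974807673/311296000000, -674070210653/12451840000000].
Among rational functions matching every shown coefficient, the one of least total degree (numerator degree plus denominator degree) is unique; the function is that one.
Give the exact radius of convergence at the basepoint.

The radius of convergence is (1/7)*sqrt(70).

No rational of total degree below 3 reproduces all 8 coefficients; solving the [0/3] Pade equations on them gives f(w) = -20/(19*(w - 8)*(w**2 - 2*w + 10/7)), whose expansion matches every shown term.
Denominator factor (w - 8): pole of order 1 at 8, modulus 8.
Denominator factor (w**2 - 2*w + 10/7): discriminant -12/7, complex-conjugate roots (1) + ((1/7)*sqrt(21))*i and (1) - ((1/7)*sqrt(21))*i; poles of order 1, moduli (1/7)*sqrt(70) and (1/7)*sqrt(70).
The radius of convergence is the smallest modulus among the singular points: (1/7)*sqrt(70).


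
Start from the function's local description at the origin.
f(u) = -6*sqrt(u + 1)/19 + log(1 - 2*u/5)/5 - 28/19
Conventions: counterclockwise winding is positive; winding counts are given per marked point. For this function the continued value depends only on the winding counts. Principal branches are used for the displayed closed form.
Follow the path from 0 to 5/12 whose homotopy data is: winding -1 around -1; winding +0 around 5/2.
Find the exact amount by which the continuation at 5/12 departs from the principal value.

The rational part is single-valued and drops out of the difference; each branch term changes only by its own monodromy.
(-6/19)*sqrt(1 - u/(-1)): winding -1 is odd, the square root flips sign, contributing -2*(-6/19)*sqrt(1 - (5/12)/(-1)) = -2*(-6/19)*sqrt(17/12) = (2/19)*sqrt(51).
(1/5)*log(1 - u/(5/2)): winding 0 around 5/2, so this term returns to its principal value, contribution 0.
Summing the contributions at u = 5/12 gives (2/19)*sqrt(51).

Continued minus principal equals (2/19)*sqrt(51).


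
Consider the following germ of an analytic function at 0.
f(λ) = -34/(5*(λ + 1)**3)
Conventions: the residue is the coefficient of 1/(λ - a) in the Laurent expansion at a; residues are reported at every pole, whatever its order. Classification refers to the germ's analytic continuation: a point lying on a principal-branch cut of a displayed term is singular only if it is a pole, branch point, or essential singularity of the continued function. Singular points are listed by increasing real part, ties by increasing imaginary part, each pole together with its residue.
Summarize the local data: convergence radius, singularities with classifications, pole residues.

Denominator factor (λ + 1)^3: pole of order 3 at -1, modulus 1.
The radius of convergence is the smallest modulus among the singular points: 1.
At the order-3 pole -1 set g(λ) = (λ - (-1))^3*f(λ) = -34/5.
Order-3 pole: residue = g''(a)/2; g''(-1) = 0, so the residue is 0.

Radius of convergence at 0: 1.
At -1: a pole of order 3; residue 0.


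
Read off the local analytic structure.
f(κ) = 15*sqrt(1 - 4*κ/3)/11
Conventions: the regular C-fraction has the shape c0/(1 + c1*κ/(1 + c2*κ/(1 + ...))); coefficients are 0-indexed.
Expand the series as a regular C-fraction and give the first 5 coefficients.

The regular C-fraction coefficients are [15/11, 2/3, -1, -1/9, -5/9].

Taylor coefficients (expand at 0): a_0 = 15/11, a_1 = -10/11, a_2 = -10/33, a_3 = -20/99, a_4 = -50/297.
c0 = a_0 = 15/11. Peel one level at a time: if S = 1 + c*κ/S' with S'(0) = 1, then c is the κ-coefficient of S and S' = c*κ/(S - 1).
S_1 = c0/f = 1 + (2/3)*κ + (2/3)*κ^2 + ...; c1 = 2/3.
S_2 = c1*κ/(S_1 - 1) = 1 + (-1)*κ + (-1/9)*κ^2 + ...; c2 = -1.
S_3 = c2*κ/(S_2 - 1) = 1 + (-1/9)*κ + (-5/81)*κ^2 + ...; c3 = -1/9.
S_4 = c3*κ/(S_3 - 1) = 1 + (-5/9)*κ + ...; c4 = -5/9.


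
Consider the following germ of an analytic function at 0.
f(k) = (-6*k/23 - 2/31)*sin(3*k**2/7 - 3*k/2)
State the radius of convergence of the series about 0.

The factor sin(3*k**2/7 - 3*k/2) is entire and contributes no finite singular point.
The polynomial part has no poles.
No finite singular points: the Taylor series at 0 converges everywhere.

The radius of convergence is infinite.


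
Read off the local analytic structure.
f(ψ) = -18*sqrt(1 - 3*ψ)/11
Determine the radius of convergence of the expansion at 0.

Branch term (-18/11)*sqrt(1 - ψ/(1/3)): its argument vanishes at ψ = 1/3, a square-root branch point, modulus 1/3.
The radius of convergence is the smallest modulus among the singular points: 1/3.

The radius of convergence is 1/3.


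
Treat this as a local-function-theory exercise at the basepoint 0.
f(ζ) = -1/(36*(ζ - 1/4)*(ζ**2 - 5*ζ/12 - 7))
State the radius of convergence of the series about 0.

The radius of convergence is 1/4.

Denominator factor (ζ**2 - 5*ζ/12 - 7): discriminant 4057/144, real irrational roots 5/24 + (1/24)*sqrt(4057) and 5/24 - (1/24)*sqrt(4057); poles of order 1, moduli 5/24 + (1/24)*sqrt(4057) and -5/24 + (1/24)*sqrt(4057).
Denominator factor (ζ - 1/4): pole of order 1 at 1/4, modulus 1/4.
The radius of convergence is the smallest modulus among the singular points: 1/4.


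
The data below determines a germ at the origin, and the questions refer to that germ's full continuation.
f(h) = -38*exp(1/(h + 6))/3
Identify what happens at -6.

The exponent 1/(h - (-6)) has a pole at -6, so exp(1/(h - (-6))) takes every nonzero value near it: an essential singularity (not a pole of any order).

The point is an essential singularity.


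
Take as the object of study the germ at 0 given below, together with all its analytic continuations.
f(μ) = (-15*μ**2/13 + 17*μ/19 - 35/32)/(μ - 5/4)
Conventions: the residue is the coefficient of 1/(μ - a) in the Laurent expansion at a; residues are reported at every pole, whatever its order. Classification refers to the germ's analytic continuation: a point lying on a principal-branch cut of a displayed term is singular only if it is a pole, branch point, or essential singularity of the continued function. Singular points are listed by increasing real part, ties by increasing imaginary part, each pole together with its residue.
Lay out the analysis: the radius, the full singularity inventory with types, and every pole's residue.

Denominator factor (μ - 5/4): pole of order 1 at 5/4, modulus 5/4.
The radius of convergence is the smallest modulus among the singular points: 5/4.
At the order-1 pole 5/4 set g(μ) = (μ - (5/4))*f(μ) = -15*μ**2/13 + 17*μ/19 - 35/32.
Simple pole: residue = g(a) at a = 5/4, which is -14055/7904.

Radius of convergence at 0: 5/4.
At 5/4: a pole of order 1; residue -14055/7904.


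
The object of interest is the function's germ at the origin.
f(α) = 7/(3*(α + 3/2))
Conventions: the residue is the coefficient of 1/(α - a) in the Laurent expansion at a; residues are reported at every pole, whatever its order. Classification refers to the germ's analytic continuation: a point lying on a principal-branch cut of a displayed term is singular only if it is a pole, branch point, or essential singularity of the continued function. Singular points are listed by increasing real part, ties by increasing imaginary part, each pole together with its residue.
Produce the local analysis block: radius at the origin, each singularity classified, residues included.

Denominator factor (α + 3/2): pole of order 1 at -3/2, modulus 3/2.
The radius of convergence is the smallest modulus among the singular points: 3/2.
At the order-1 pole -3/2 set g(α) = (α - (-3/2))*f(α) = 7/3.
Simple pole: residue = g(a) at a = -3/2, which is 7/3.

Radius of convergence at 0: 3/2.
At -3/2: a pole of order 1; residue 7/3.


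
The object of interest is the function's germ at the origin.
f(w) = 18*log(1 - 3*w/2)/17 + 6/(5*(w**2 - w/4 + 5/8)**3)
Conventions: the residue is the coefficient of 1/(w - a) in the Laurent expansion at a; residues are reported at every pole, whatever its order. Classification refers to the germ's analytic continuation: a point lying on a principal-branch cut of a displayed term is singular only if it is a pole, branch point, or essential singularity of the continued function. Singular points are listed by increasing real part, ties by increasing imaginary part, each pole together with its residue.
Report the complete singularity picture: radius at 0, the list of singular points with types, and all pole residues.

Radius of convergence at 0: 2/3.
At (1/8) - ((1/8)*sqrt(39))*i: a pole of order 3; residue ((4096/32955)*sqrt(39))*i.
At (1/8) + ((1/8)*sqrt(39))*i: a pole of order 3; residue -((4096/32955)*sqrt(39))*i.
At 2/3: a logarithmic branch point.

Denominator factor (w**2 - w/4 + 5/8)^3: discriminant -39/16, complex-conjugate roots (1/8) + ((1/8)*sqrt(39))*i and (1/8) - ((1/8)*sqrt(39))*i; poles of order 3, moduli (1/4)*sqrt(10) and (1/4)*sqrt(10).
Branch term (18/17)*log(1 - w/(2/3)): its argument vanishes at w = 2/3, a logarithmic branch point, modulus 2/3.
The radius of convergence is the smallest modulus among the singular points: 2/3.
The branch term is analytic at (1/8) - ((1/8)*sqrt(39))*i and contributes nothing to the residue; only the rational part matters.
The factor w**2 - w/4 + 5/8 splits as (w - a)(w - a') with a = (1/8) - ((1/8)*sqrt(39))*i, a' = (1/8) + ((1/8)*sqrt(39))*i. At the order-3 pole a set g(w) = (w - a)^3*(rational part) = [6/5] / (w - a')^3.
Order-3 pole: residue = g''(a)/2; g''((1/8) - ((1/8)*sqrt(39))*i) = ((8192/32955)*sqrt(39))*i, so the residue is ((4096/32955)*sqrt(39))*i.
The branch term is analytic at (1/8) + ((1/8)*sqrt(39))*i and contributes nothing to the residue; only the rational part matters.
The factor w**2 - w/4 + 5/8 splits as (w - a)(w - a') with a = (1/8) + ((1/8)*sqrt(39))*i, a' = (1/8) - ((1/8)*sqrt(39))*i. At the order-3 pole a set g(w) = (w - a)^3*(rational part) = [6/5] / (w - a')^3.
Order-3 pole: residue = g''(a)/2; g''((1/8) + ((1/8)*sqrt(39))*i) = -((8192/32955)*sqrt(39))*i, so the residue is -((4096/32955)*sqrt(39))*i.
List the singular points by increasing real part (a conjugate pair: the negative imaginary part first).


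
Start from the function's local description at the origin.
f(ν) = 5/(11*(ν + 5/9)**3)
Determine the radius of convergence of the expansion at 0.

The radius of convergence is 5/9.

Denominator factor (ν + 5/9)^3: pole of order 3 at -5/9, modulus 5/9.
The radius of convergence is the smallest modulus among the singular points: 5/9.


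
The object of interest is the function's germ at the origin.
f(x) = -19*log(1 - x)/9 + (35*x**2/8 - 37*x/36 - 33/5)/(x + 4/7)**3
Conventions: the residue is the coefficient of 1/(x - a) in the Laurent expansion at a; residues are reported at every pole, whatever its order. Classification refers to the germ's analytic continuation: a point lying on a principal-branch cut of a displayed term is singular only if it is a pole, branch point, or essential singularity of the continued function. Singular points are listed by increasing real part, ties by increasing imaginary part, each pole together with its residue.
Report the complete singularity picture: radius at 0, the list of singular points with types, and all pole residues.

Radius of convergence at 0: 4/7.
At -4/7: a pole of order 3; residue 35/8.
At 1: a logarithmic branch point.

Denominator factor (x + 4/7)^3: pole of order 3 at -4/7, modulus 4/7.
Branch term (-19/9)*log(1 - x/(1)): its argument vanishes at x = 1, a logarithmic branch point, modulus 1.
The radius of convergence is the smallest modulus among the singular points: 4/7.
The branch term is analytic at -4/7 and contributes nothing to the residue; only the rational part matters.
At the order-3 pole -4/7 set g(x) = (x - (-4/7))^3*(rational part) = 35*x**2/8 - 37*x/36 - 33/5.
Order-3 pole: residue = g''(a)/2; g''(-4/7) = 35/4, so the residue is 35/8.
List the singular points by increasing real part (a conjugate pair: the negative imaginary part first).
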